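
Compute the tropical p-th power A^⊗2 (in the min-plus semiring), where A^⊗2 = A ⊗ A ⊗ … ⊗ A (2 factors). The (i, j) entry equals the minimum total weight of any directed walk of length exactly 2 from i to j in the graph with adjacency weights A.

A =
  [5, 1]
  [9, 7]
A^⊗2 =
  [10, 6]
  [14, 10]

Each entry (A^⊗2)_ij equals the minimum over all length-2 walks i = v_0 → v_1 → … → v_2 = j of Σ_t A[v_t][v_{t+1}]. For example, for (i, j) = (0, 1) we minimise over 2 possible intermediate vertex sequences; the minimum is 6, attained along the walk 0 → 0 → 1.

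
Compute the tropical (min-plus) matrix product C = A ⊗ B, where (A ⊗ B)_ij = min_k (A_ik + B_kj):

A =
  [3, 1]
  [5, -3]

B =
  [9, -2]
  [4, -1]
A ⊗ B =
  [5, 0]
  [1, -4]

Apply the min-plus product entry-by-entry:
  C[0][0] = min over k of (A[0][0] + B[0][0] = 3 + 9 = 12, A[0][1] + B[1][0] = 1 + 4 = 5) = 5 (attained at k = 1)
  C[0][1] = min over k of (A[0][0] + B[0][1] = 3 + -2 = 1, A[0][1] + B[1][1] = 1 + -1 = 0) = 0 (attained at k = 1)
  C[1][0] = min over k of (A[1][0] + B[0][0] = 5 + 9 = 14, A[1][1] + B[1][0] = -3 + 4 = 1) = 1 (attained at k = 1)
  C[1][1] = min over k of (A[1][0] + B[0][1] = 5 + -2 = 3, A[1][1] + B[1][1] = -3 + -1 = -4) = -4 (attained at k = 1)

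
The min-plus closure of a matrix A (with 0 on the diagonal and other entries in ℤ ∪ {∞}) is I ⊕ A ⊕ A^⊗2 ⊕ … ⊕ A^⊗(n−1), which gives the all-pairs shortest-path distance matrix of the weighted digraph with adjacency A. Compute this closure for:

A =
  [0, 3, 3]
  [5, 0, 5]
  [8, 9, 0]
Closure =
  [0, 3, 3]
  [5, 0, 5]
  [8, 9, 0]

This is the Floyd-Warshall all-pairs shortest-path computation. For each intermediate vertex k = 0, 1, …, 2, update dist[i][j] ← min(dist[i][j], dist[i][k] + dist[k][j]). The final matrix gives, for each (i, j), the minimum total weight of any directed path from i to j (possibly empty when i = j).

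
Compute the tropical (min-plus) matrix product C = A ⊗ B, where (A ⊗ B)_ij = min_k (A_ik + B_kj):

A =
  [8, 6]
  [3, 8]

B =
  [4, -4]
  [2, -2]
A ⊗ B =
  [8, 4]
  [7, -1]

Apply the min-plus product entry-by-entry:
  C[0][0] = min over k of (A[0][0] + B[0][0] = 8 + 4 = 12, A[0][1] + B[1][0] = 6 + 2 = 8) = 8 (attained at k = 1)
  C[0][1] = min over k of (A[0][0] + B[0][1] = 8 + -4 = 4, A[0][1] + B[1][1] = 6 + -2 = 4) = 4 (attained at k = 0)
  C[1][0] = min over k of (A[1][0] + B[0][0] = 3 + 4 = 7, A[1][1] + B[1][0] = 8 + 2 = 10) = 7 (attained at k = 0)
  C[1][1] = min over k of (A[1][0] + B[0][1] = 3 + -4 = -1, A[1][1] + B[1][1] = 8 + -2 = 6) = -1 (attained at k = 0)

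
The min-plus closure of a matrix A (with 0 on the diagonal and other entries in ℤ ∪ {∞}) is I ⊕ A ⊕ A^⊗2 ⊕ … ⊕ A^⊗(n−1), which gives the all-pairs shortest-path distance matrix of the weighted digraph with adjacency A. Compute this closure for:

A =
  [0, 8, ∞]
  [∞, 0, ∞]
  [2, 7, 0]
Closure =
  [0, 8, ∞]
  [∞, 0, ∞]
  [2, 7, 0]

This is the Floyd-Warshall all-pairs shortest-path computation. For each intermediate vertex k = 0, 1, …, 2, update dist[i][j] ← min(dist[i][j], dist[i][k] + dist[k][j]). The final matrix gives, for each (i, j), the minimum total weight of any directed path from i to j (possibly empty when i = j).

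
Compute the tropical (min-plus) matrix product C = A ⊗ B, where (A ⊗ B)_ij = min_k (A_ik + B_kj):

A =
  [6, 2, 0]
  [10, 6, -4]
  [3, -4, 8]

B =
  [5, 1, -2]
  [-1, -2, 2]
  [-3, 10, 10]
A ⊗ B =
  [-3, 0, 4]
  [-7, 4, 6]
  [-5, -6, -2]

Apply the min-plus product entry-by-entry:
  C[0][0] = min over k of (A[0][0] + B[0][0] = 6 + 5 = 11, A[0][1] + B[1][0] = 2 + -1 = 1, A[0][2] + B[2][0] = 0 + -3 = -3) = -3 (attained at k = 2)
  C[0][1] = min over k of (A[0][0] + B[0][1] = 6 + 1 = 7, A[0][1] + B[1][1] = 2 + -2 = 0, A[0][2] + B[2][1] = 0 + 10 = 10) = 0 (attained at k = 1)
  C[0][2] = min over k of (A[0][0] + B[0][2] = 6 + -2 = 4, A[0][1] + B[1][2] = 2 + 2 = 4, A[0][2] + B[2][2] = 0 + 10 = 10) = 4 (attained at k = 0)
  C[1][0] = min over k of (A[1][0] + B[0][0] = 10 + 5 = 15, A[1][1] + B[1][0] = 6 + -1 = 5, A[1][2] + B[2][0] = -4 + -3 = -7) = -7 (attained at k = 2)
  C[1][1] = min over k of (A[1][0] + B[0][1] = 10 + 1 = 11, A[1][1] + B[1][1] = 6 + -2 = 4, A[1][2] + B[2][1] = -4 + 10 = 6) = 4 (attained at k = 1)
  C[1][2] = min over k of (A[1][0] + B[0][2] = 10 + -2 = 8, A[1][1] + B[1][2] = 6 + 2 = 8, A[1][2] + B[2][2] = -4 + 10 = 6) = 6 (attained at k = 2)
  C[2][0] = min over k of (A[2][0] + B[0][0] = 3 + 5 = 8, A[2][1] + B[1][0] = -4 + -1 = -5, A[2][2] + B[2][0] = 8 + -3 = 5) = -5 (attained at k = 1)
  C[2][1] = min over k of (A[2][0] + B[0][1] = 3 + 1 = 4, A[2][1] + B[1][1] = -4 + -2 = -6, A[2][2] + B[2][1] = 8 + 10 = 18) = -6 (attained at k = 1)
  C[2][2] = min over k of (A[2][0] + B[0][2] = 3 + -2 = 1, A[2][1] + B[1][2] = -4 + 2 = -2, A[2][2] + B[2][2] = 8 + 10 = 18) = -2 (attained at k = 1)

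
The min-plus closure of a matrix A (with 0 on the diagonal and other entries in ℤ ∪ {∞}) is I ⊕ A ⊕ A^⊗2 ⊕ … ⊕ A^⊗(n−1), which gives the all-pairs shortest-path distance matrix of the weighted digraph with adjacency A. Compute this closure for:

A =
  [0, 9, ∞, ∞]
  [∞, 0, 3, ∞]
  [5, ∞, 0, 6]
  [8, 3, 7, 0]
Closure =
  [0, 9, 12, 18]
  [8, 0, 3, 9]
  [5, 9, 0, 6]
  [8, 3, 6, 0]

This is the Floyd-Warshall all-pairs shortest-path computation. For each intermediate vertex k = 0, 1, …, 3, update dist[i][j] ← min(dist[i][j], dist[i][k] + dist[k][j]). The final matrix gives, for each (i, j), the minimum total weight of any directed path from i to j (possibly empty when i = j).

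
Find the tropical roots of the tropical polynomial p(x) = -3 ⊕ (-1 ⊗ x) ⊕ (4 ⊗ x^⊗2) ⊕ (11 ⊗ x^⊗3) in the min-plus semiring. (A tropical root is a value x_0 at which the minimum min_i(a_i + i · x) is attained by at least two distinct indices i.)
Roots: {-7, -5, -2}

Each tropical root is a break point of the lower envelope of the lines y = a_i + i · x (there are 4 lines, with slopes 0, 1, ..., 3). Only the lines that attain the minimum somewhere contribute to roots; other lines are dominated. Here the surviving (envelope) indices are i = 3, i = 2, i = 1, i = 0.
Intersections between consecutive envelope lines give the roots: for adjacent envelope indices i < j the intersection is x = (a_i − a_j) / (j − i). Reading off the sorted break points: {-7, -5, -2}.
Verification: at each break x_0, at least two indices attain the minimum of min_i(a_i + i · x_0).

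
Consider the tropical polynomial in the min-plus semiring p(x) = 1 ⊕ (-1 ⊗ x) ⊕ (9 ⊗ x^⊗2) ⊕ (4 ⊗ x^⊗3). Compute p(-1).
p(-1) = -2

A tropical monomial a ⊗ x^⊗i evaluates to a + i · x. Evaluating each term at x = -1:
  Term 0 contributes 1 + 0 · -1 = 1
  Term 1 contributes -1 + 1 · -1 = -2
  Term 2 contributes 9 + 2 · -1 = 7
  Term 3 contributes 4 + 3 · -1 = 1
p(-1) = ⊕ of these = min[1, -2, 7, 1] = -2.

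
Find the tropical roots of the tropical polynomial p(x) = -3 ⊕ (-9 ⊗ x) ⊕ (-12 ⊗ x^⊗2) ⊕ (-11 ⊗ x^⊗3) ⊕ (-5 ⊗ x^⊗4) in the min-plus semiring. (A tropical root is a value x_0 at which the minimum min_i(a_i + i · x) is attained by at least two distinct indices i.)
Roots: {-6, -1, 3, 6}

Each tropical root is a break point of the lower envelope of the lines y = a_i + i · x (there are 5 lines, with slopes 0, 1, ..., 4). Only the lines that attain the minimum somewhere contribute to roots; other lines are dominated. Here the surviving (envelope) indices are i = 4, i = 3, i = 2, i = 1, i = 0.
Intersections between consecutive envelope lines give the roots: for adjacent envelope indices i < j the intersection is x = (a_i − a_j) / (j − i). Reading off the sorted break points: {-6, -1, 3, 6}.
Verification: at each break x_0, at least two indices attain the minimum of min_i(a_i + i · x_0).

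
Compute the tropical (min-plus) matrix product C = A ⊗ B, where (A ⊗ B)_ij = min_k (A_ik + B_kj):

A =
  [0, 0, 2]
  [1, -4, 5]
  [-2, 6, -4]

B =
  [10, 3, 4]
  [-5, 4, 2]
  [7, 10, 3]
A ⊗ B =
  [-5, 3, 2]
  [-9, 0, -2]
  [1, 1, -1]

Apply the min-plus product entry-by-entry:
  C[0][0] = min over k of (A[0][0] + B[0][0] = 0 + 10 = 10, A[0][1] + B[1][0] = 0 + -5 = -5, A[0][2] + B[2][0] = 2 + 7 = 9) = -5 (attained at k = 1)
  C[0][1] = min over k of (A[0][0] + B[0][1] = 0 + 3 = 3, A[0][1] + B[1][1] = 0 + 4 = 4, A[0][2] + B[2][1] = 2 + 10 = 12) = 3 (attained at k = 0)
  C[0][2] = min over k of (A[0][0] + B[0][2] = 0 + 4 = 4, A[0][1] + B[1][2] = 0 + 2 = 2, A[0][2] + B[2][2] = 2 + 3 = 5) = 2 (attained at k = 1)
  C[1][0] = min over k of (A[1][0] + B[0][0] = 1 + 10 = 11, A[1][1] + B[1][0] = -4 + -5 = -9, A[1][2] + B[2][0] = 5 + 7 = 12) = -9 (attained at k = 1)
  C[1][1] = min over k of (A[1][0] + B[0][1] = 1 + 3 = 4, A[1][1] + B[1][1] = -4 + 4 = 0, A[1][2] + B[2][1] = 5 + 10 = 15) = 0 (attained at k = 1)
  C[1][2] = min over k of (A[1][0] + B[0][2] = 1 + 4 = 5, A[1][1] + B[1][2] = -4 + 2 = -2, A[1][2] + B[2][2] = 5 + 3 = 8) = -2 (attained at k = 1)
  C[2][0] = min over k of (A[2][0] + B[0][0] = -2 + 10 = 8, A[2][1] + B[1][0] = 6 + -5 = 1, A[2][2] + B[2][0] = -4 + 7 = 3) = 1 (attained at k = 1)
  C[2][1] = min over k of (A[2][0] + B[0][1] = -2 + 3 = 1, A[2][1] + B[1][1] = 6 + 4 = 10, A[2][2] + B[2][1] = -4 + 10 = 6) = 1 (attained at k = 0)
  C[2][2] = min over k of (A[2][0] + B[0][2] = -2 + 4 = 2, A[2][1] + B[1][2] = 6 + 2 = 8, A[2][2] + B[2][2] = -4 + 3 = -1) = -1 (attained at k = 2)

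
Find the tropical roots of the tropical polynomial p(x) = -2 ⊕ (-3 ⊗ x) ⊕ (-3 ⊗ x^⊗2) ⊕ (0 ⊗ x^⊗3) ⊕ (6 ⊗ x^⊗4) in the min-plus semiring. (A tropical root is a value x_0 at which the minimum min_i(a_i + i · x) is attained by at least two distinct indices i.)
Roots: {-6, -3, 0, 1}

Each tropical root is a break point of the lower envelope of the lines y = a_i + i · x (there are 5 lines, with slopes 0, 1, ..., 4). Only the lines that attain the minimum somewhere contribute to roots; other lines are dominated. Here the surviving (envelope) indices are i = 4, i = 3, i = 2, i = 1, i = 0.
Intersections between consecutive envelope lines give the roots: for adjacent envelope indices i < j the intersection is x = (a_i − a_j) / (j − i). Reading off the sorted break points: {-6, -3, 0, 1}.
Verification: at each break x_0, at least two indices attain the minimum of min_i(a_i + i · x_0).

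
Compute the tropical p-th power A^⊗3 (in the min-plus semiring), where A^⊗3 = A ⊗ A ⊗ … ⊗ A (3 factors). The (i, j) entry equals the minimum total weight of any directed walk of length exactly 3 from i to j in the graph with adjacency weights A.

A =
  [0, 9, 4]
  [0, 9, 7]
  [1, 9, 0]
A^⊗3 =
  [0, 9, 4]
  [0, 9, 4]
  [1, 9, 0]

Each entry (A^⊗3)_ij equals the minimum over all length-3 walks i = v_0 → v_1 → … → v_3 = j of Σ_t A[v_t][v_{t+1}]. For example, for (i, j) = (0, 2) we minimise over 9 possible intermediate vertex sequences; the minimum is 4, attained along the walk 0 → 0 → 0 → 2.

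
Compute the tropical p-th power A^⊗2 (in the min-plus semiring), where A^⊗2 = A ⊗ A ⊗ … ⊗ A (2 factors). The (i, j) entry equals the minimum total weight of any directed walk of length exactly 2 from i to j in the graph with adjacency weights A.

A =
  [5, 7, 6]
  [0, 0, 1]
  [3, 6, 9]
A^⊗2 =
  [7, 7, 8]
  [0, 0, 1]
  [6, 6, 7]

Each entry (A^⊗2)_ij equals the minimum over all length-2 walks i = v_0 → v_1 → … → v_2 = j of Σ_t A[v_t][v_{t+1}]. For example, for (i, j) = (0, 2) we minimise over 3 possible intermediate vertex sequences; the minimum is 8, attained along the walk 0 → 1 → 2.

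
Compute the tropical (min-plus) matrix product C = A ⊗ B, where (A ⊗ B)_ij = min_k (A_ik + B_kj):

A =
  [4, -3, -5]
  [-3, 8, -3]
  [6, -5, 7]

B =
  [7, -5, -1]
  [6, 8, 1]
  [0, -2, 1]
A ⊗ B =
  [-5, -7, -4]
  [-3, -8, -4]
  [1, 1, -4]

Apply the min-plus product entry-by-entry:
  C[0][0] = min over k of (A[0][0] + B[0][0] = 4 + 7 = 11, A[0][1] + B[1][0] = -3 + 6 = 3, A[0][2] + B[2][0] = -5 + 0 = -5) = -5 (attained at k = 2)
  C[0][1] = min over k of (A[0][0] + B[0][1] = 4 + -5 = -1, A[0][1] + B[1][1] = -3 + 8 = 5, A[0][2] + B[2][1] = -5 + -2 = -7) = -7 (attained at k = 2)
  C[0][2] = min over k of (A[0][0] + B[0][2] = 4 + -1 = 3, A[0][1] + B[1][2] = -3 + 1 = -2, A[0][2] + B[2][2] = -5 + 1 = -4) = -4 (attained at k = 2)
  C[1][0] = min over k of (A[1][0] + B[0][0] = -3 + 7 = 4, A[1][1] + B[1][0] = 8 + 6 = 14, A[1][2] + B[2][0] = -3 + 0 = -3) = -3 (attained at k = 2)
  C[1][1] = min over k of (A[1][0] + B[0][1] = -3 + -5 = -8, A[1][1] + B[1][1] = 8 + 8 = 16, A[1][2] + B[2][1] = -3 + -2 = -5) = -8 (attained at k = 0)
  C[1][2] = min over k of (A[1][0] + B[0][2] = -3 + -1 = -4, A[1][1] + B[1][2] = 8 + 1 = 9, A[1][2] + B[2][2] = -3 + 1 = -2) = -4 (attained at k = 0)
  C[2][0] = min over k of (A[2][0] + B[0][0] = 6 + 7 = 13, A[2][1] + B[1][0] = -5 + 6 = 1, A[2][2] + B[2][0] = 7 + 0 = 7) = 1 (attained at k = 1)
  C[2][1] = min over k of (A[2][0] + B[0][1] = 6 + -5 = 1, A[2][1] + B[1][1] = -5 + 8 = 3, A[2][2] + B[2][1] = 7 + -2 = 5) = 1 (attained at k = 0)
  C[2][2] = min over k of (A[2][0] + B[0][2] = 6 + -1 = 5, A[2][1] + B[1][2] = -5 + 1 = -4, A[2][2] + B[2][2] = 7 + 1 = 8) = -4 (attained at k = 1)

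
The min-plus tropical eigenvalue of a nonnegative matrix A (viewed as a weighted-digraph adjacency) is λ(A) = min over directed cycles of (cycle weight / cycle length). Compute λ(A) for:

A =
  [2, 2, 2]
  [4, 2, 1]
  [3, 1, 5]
λ(A) = 1

Enumerate directed cycles and compute their means (weight / length). Sample:
  cycle 0 → 0: weight = 2, length = 1, mean = 2/1 ≈ 2.000
  cycle 1 → 1: weight = 2, length = 1, mean = 2/1 ≈ 2.000
  cycle 2 → 2: weight = 5, length = 1, mean = 5/1 ≈ 5.000
  cycle 0 → 1 → 0: weight = 6, length = 2, mean = 6/2 ≈ 3.000
  cycle 0 → 2 → 0: weight = 5, length = 2, mean = 5/2 ≈ 2.500
  cycle 1 → 0 → 1: weight = 6, length = 2, mean = 6/2 ≈ 3.000
Minimum mean = 1.000, attained e.g. along the cycle 1 → 2 → 1 with weight 2 and length 2. So λ(A) = 2/2 = 1.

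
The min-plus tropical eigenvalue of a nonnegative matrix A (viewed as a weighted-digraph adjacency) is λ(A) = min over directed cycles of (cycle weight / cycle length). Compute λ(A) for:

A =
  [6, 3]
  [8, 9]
λ(A) = 11/2

Enumerate directed cycles and compute their means (weight / length). Sample:
  cycle 0 → 0: weight = 6, length = 1, mean = 6/1 ≈ 6.000
  cycle 1 → 1: weight = 9, length = 1, mean = 9/1 ≈ 9.000
  cycle 0 → 1 → 0: weight = 11, length = 2, mean = 11/2 ≈ 5.500
  cycle 1 → 0 → 1: weight = 11, length = 2, mean = 11/2 ≈ 5.500
Minimum mean = 5.500, attained e.g. along the cycle 0 → 1 → 0 with weight 11 and length 2. So λ(A) = 11/2 = 11/2.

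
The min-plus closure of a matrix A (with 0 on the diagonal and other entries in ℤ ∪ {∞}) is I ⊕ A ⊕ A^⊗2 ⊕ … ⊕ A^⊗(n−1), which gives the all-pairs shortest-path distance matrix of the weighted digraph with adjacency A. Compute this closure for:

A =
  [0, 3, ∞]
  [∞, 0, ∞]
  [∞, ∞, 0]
Closure =
  [0, 3, ∞]
  [∞, 0, ∞]
  [∞, ∞, 0]

This is the Floyd-Warshall all-pairs shortest-path computation. For each intermediate vertex k = 0, 1, …, 2, update dist[i][j] ← min(dist[i][j], dist[i][k] + dist[k][j]). The final matrix gives, for each (i, j), the minimum total weight of any directed path from i to j (possibly empty when i = j).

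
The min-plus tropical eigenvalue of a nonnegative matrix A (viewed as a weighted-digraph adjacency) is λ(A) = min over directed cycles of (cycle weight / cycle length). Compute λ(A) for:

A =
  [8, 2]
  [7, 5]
λ(A) = 9/2

Enumerate directed cycles and compute their means (weight / length). Sample:
  cycle 0 → 0: weight = 8, length = 1, mean = 8/1 ≈ 8.000
  cycle 1 → 1: weight = 5, length = 1, mean = 5/1 ≈ 5.000
  cycle 0 → 1 → 0: weight = 9, length = 2, mean = 9/2 ≈ 4.500
  cycle 1 → 0 → 1: weight = 9, length = 2, mean = 9/2 ≈ 4.500
Minimum mean = 4.500, attained e.g. along the cycle 0 → 1 → 0 with weight 9 and length 2. So λ(A) = 9/2 = 9/2.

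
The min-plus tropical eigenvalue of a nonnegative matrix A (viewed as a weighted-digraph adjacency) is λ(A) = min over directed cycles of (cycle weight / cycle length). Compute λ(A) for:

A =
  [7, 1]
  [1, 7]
λ(A) = 1

Enumerate directed cycles and compute their means (weight / length). Sample:
  cycle 0 → 0: weight = 7, length = 1, mean = 7/1 ≈ 7.000
  cycle 1 → 1: weight = 7, length = 1, mean = 7/1 ≈ 7.000
  cycle 0 → 1 → 0: weight = 2, length = 2, mean = 2/2 ≈ 1.000
  cycle 1 → 0 → 1: weight = 2, length = 2, mean = 2/2 ≈ 1.000
Minimum mean = 1.000, attained e.g. along the cycle 0 → 1 → 0 with weight 2 and length 2. So λ(A) = 2/2 = 1.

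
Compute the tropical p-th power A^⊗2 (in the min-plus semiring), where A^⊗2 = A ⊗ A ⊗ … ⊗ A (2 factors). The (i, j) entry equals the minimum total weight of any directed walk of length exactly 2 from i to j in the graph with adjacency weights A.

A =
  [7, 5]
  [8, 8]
A^⊗2 =
  [13, 12]
  [15, 13]

Each entry (A^⊗2)_ij equals the minimum over all length-2 walks i = v_0 → v_1 → … → v_2 = j of Σ_t A[v_t][v_{t+1}]. For example, for (i, j) = (0, 1) we minimise over 2 possible intermediate vertex sequences; the minimum is 12, attained along the walk 0 → 0 → 1.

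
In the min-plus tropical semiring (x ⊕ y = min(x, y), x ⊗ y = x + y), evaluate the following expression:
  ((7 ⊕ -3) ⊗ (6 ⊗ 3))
((7 ⊕ -3) ⊗ (6 ⊗ 3)) = 6

Expand innermost to outermost. Recall ⊕ takes the minimum of its arguments and ⊗ takes their sum. Working out the expression ((7 ⊕ -3) ⊗ (6 ⊗ 3)) gives 6.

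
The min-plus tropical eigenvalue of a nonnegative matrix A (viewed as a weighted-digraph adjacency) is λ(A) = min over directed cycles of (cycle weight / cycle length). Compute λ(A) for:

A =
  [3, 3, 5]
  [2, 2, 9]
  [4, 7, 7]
λ(A) = 2

Enumerate directed cycles and compute their means (weight / length). Sample:
  cycle 0 → 0: weight = 3, length = 1, mean = 3/1 ≈ 3.000
  cycle 1 → 1: weight = 2, length = 1, mean = 2/1 ≈ 2.000
  cycle 2 → 2: weight = 7, length = 1, mean = 7/1 ≈ 7.000
  cycle 0 → 1 → 0: weight = 5, length = 2, mean = 5/2 ≈ 2.500
  cycle 0 → 2 → 0: weight = 9, length = 2, mean = 9/2 ≈ 4.500
  cycle 1 → 0 → 1: weight = 5, length = 2, mean = 5/2 ≈ 2.500
Minimum mean = 2.000, attained e.g. along the cycle 1 → 1 with weight 2 and length 1. So λ(A) = 2/1 = 2.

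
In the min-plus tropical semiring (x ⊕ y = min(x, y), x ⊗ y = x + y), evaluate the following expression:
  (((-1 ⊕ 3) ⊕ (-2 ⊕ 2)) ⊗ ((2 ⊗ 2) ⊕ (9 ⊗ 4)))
(((-1 ⊕ 3) ⊕ (-2 ⊕ 2)) ⊗ ((2 ⊗ 2) ⊕ (9 ⊗ 4))) = 2

Expand innermost to outermost. Recall ⊕ takes the minimum of its arguments and ⊗ takes their sum. Working out the expression (((-1 ⊕ 3) ⊕ (-2 ⊕ 2)) ⊗ ((2 ⊗ 2) ⊕ (9 ⊗ 4))) gives 2.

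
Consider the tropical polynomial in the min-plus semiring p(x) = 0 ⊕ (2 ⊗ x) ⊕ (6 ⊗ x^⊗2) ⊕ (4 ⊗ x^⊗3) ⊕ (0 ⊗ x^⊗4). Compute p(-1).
p(-1) = -4

A tropical monomial a ⊗ x^⊗i evaluates to a + i · x. Evaluating each term at x = -1:
  Term 0 contributes 0 + 0 · -1 = 0
  Term 1 contributes 2 + 1 · -1 = 1
  Term 2 contributes 6 + 2 · -1 = 4
  Term 3 contributes 4 + 3 · -1 = 1
  Term 4 contributes 0 + 4 · -1 = -4
p(-1) = ⊕ of these = min[0, 1, 4, 1, -4] = -4.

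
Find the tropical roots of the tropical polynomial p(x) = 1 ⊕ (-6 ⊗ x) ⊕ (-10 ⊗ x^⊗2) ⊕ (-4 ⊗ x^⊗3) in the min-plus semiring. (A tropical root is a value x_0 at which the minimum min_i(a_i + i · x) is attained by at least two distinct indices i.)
Roots: {-6, 4, 7}

Each tropical root is a break point of the lower envelope of the lines y = a_i + i · x (there are 4 lines, with slopes 0, 1, ..., 3). Only the lines that attain the minimum somewhere contribute to roots; other lines are dominated. Here the surviving (envelope) indices are i = 3, i = 2, i = 1, i = 0.
Intersections between consecutive envelope lines give the roots: for adjacent envelope indices i < j the intersection is x = (a_i − a_j) / (j − i). Reading off the sorted break points: {-6, 4, 7}.
Verification: at each break x_0, at least two indices attain the minimum of min_i(a_i + i · x_0).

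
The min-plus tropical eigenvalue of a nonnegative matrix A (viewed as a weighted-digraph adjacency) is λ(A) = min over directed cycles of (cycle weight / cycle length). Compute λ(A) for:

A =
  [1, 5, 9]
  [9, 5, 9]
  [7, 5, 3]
λ(A) = 1

Enumerate directed cycles and compute their means (weight / length). Sample:
  cycle 0 → 0: weight = 1, length = 1, mean = 1/1 ≈ 1.000
  cycle 1 → 1: weight = 5, length = 1, mean = 5/1 ≈ 5.000
  cycle 2 → 2: weight = 3, length = 1, mean = 3/1 ≈ 3.000
  cycle 0 → 1 → 0: weight = 14, length = 2, mean = 14/2 ≈ 7.000
  cycle 0 → 2 → 0: weight = 16, length = 2, mean = 16/2 ≈ 8.000
  cycle 1 → 0 → 1: weight = 14, length = 2, mean = 14/2 ≈ 7.000
Minimum mean = 1.000, attained e.g. along the cycle 0 → 0 with weight 1 and length 1. So λ(A) = 1/1 = 1.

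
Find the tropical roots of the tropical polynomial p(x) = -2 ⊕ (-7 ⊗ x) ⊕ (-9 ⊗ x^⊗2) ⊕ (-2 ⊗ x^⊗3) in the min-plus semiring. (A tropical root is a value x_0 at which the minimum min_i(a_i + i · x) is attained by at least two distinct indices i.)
Roots: {-7, 2, 5}

Each tropical root is a break point of the lower envelope of the lines y = a_i + i · x (there are 4 lines, with slopes 0, 1, ..., 3). Only the lines that attain the minimum somewhere contribute to roots; other lines are dominated. Here the surviving (envelope) indices are i = 3, i = 2, i = 1, i = 0.
Intersections between consecutive envelope lines give the roots: for adjacent envelope indices i < j the intersection is x = (a_i − a_j) / (j − i). Reading off the sorted break points: {-7, 2, 5}.
Verification: at each break x_0, at least two indices attain the minimum of min_i(a_i + i · x_0).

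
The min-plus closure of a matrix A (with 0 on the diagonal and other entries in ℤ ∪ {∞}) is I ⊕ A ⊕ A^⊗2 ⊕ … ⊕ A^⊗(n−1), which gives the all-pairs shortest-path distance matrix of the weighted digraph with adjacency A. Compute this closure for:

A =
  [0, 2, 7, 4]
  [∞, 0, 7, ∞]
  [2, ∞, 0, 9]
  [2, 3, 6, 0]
Closure =
  [0, 2, 7, 4]
  [9, 0, 7, 13]
  [2, 4, 0, 6]
  [2, 3, 6, 0]

This is the Floyd-Warshall all-pairs shortest-path computation. For each intermediate vertex k = 0, 1, …, 3, update dist[i][j] ← min(dist[i][j], dist[i][k] + dist[k][j]). The final matrix gives, for each (i, j), the minimum total weight of any directed path from i to j (possibly empty when i = j).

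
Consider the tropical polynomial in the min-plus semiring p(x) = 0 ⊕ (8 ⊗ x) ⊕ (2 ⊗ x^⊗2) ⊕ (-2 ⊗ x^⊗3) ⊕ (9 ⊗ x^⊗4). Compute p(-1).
p(-1) = -5

A tropical monomial a ⊗ x^⊗i evaluates to a + i · x. Evaluating each term at x = -1:
  Term 0 contributes 0 + 0 · -1 = 0
  Term 1 contributes 8 + 1 · -1 = 7
  Term 2 contributes 2 + 2 · -1 = 0
  Term 3 contributes -2 + 3 · -1 = -5
  Term 4 contributes 9 + 4 · -1 = 5
p(-1) = ⊕ of these = min[0, 7, 0, -5, 5] = -5.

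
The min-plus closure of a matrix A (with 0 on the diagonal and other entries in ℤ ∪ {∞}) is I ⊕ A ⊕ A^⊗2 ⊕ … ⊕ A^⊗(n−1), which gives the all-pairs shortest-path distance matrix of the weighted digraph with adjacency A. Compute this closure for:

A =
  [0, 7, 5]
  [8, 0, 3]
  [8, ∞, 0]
Closure =
  [0, 7, 5]
  [8, 0, 3]
  [8, 15, 0]

This is the Floyd-Warshall all-pairs shortest-path computation. For each intermediate vertex k = 0, 1, …, 2, update dist[i][j] ← min(dist[i][j], dist[i][k] + dist[k][j]). The final matrix gives, for each (i, j), the minimum total weight of any directed path from i to j (possibly empty when i = j).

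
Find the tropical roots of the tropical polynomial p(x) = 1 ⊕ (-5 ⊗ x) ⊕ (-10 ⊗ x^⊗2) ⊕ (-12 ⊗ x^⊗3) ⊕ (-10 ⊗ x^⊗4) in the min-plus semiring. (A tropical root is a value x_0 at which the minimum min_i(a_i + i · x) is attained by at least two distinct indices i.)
Roots: {-2, 2, 5, 6}

Each tropical root is a break point of the lower envelope of the lines y = a_i + i · x (there are 5 lines, with slopes 0, 1, ..., 4). Only the lines that attain the minimum somewhere contribute to roots; other lines are dominated. Here the surviving (envelope) indices are i = 4, i = 3, i = 2, i = 1, i = 0.
Intersections between consecutive envelope lines give the roots: for adjacent envelope indices i < j the intersection is x = (a_i − a_j) / (j − i). Reading off the sorted break points: {-2, 2, 5, 6}.
Verification: at each break x_0, at least two indices attain the minimum of min_i(a_i + i · x_0).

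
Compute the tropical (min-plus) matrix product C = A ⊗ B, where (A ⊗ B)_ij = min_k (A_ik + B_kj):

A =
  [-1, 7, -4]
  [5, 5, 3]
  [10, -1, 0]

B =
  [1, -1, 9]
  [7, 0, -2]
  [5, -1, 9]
A ⊗ B =
  [0, -5, 5]
  [6, 2, 3]
  [5, -1, -3]

Apply the min-plus product entry-by-entry:
  C[0][0] = min over k of (A[0][0] + B[0][0] = -1 + 1 = 0, A[0][1] + B[1][0] = 7 + 7 = 14, A[0][2] + B[2][0] = -4 + 5 = 1) = 0 (attained at k = 0)
  C[0][1] = min over k of (A[0][0] + B[0][1] = -1 + -1 = -2, A[0][1] + B[1][1] = 7 + 0 = 7, A[0][2] + B[2][1] = -4 + -1 = -5) = -5 (attained at k = 2)
  C[0][2] = min over k of (A[0][0] + B[0][2] = -1 + 9 = 8, A[0][1] + B[1][2] = 7 + -2 = 5, A[0][2] + B[2][2] = -4 + 9 = 5) = 5 (attained at k = 1)
  C[1][0] = min over k of (A[1][0] + B[0][0] = 5 + 1 = 6, A[1][1] + B[1][0] = 5 + 7 = 12, A[1][2] + B[2][0] = 3 + 5 = 8) = 6 (attained at k = 0)
  C[1][1] = min over k of (A[1][0] + B[0][1] = 5 + -1 = 4, A[1][1] + B[1][1] = 5 + 0 = 5, A[1][2] + B[2][1] = 3 + -1 = 2) = 2 (attained at k = 2)
  C[1][2] = min over k of (A[1][0] + B[0][2] = 5 + 9 = 14, A[1][1] + B[1][2] = 5 + -2 = 3, A[1][2] + B[2][2] = 3 + 9 = 12) = 3 (attained at k = 1)
  C[2][0] = min over k of (A[2][0] + B[0][0] = 10 + 1 = 11, A[2][1] + B[1][0] = -1 + 7 = 6, A[2][2] + B[2][0] = 0 + 5 = 5) = 5 (attained at k = 2)
  C[2][1] = min over k of (A[2][0] + B[0][1] = 10 + -1 = 9, A[2][1] + B[1][1] = -1 + 0 = -1, A[2][2] + B[2][1] = 0 + -1 = -1) = -1 (attained at k = 1)
  C[2][2] = min over k of (A[2][0] + B[0][2] = 10 + 9 = 19, A[2][1] + B[1][2] = -1 + -2 = -3, A[2][2] + B[2][2] = 0 + 9 = 9) = -3 (attained at k = 1)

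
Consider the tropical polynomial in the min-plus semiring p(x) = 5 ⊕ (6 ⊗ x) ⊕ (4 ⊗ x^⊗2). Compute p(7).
p(7) = 5

A tropical monomial a ⊗ x^⊗i evaluates to a + i · x. Evaluating each term at x = 7:
  Term 0 contributes 5 + 0 · 7 = 5
  Term 1 contributes 6 + 1 · 7 = 13
  Term 2 contributes 4 + 2 · 7 = 18
p(7) = ⊕ of these = min[5, 13, 18] = 5.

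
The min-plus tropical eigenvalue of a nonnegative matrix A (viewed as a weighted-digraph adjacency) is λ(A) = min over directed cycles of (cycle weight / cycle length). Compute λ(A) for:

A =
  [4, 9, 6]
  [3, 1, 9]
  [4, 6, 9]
λ(A) = 1

Enumerate directed cycles and compute their means (weight / length). Sample:
  cycle 0 → 0: weight = 4, length = 1, mean = 4/1 ≈ 4.000
  cycle 1 → 1: weight = 1, length = 1, mean = 1/1 ≈ 1.000
  cycle 2 → 2: weight = 9, length = 1, mean = 9/1 ≈ 9.000
  cycle 0 → 1 → 0: weight = 12, length = 2, mean = 12/2 ≈ 6.000
  cycle 0 → 2 → 0: weight = 10, length = 2, mean = 10/2 ≈ 5.000
  cycle 1 → 0 → 1: weight = 12, length = 2, mean = 12/2 ≈ 6.000
Minimum mean = 1.000, attained e.g. along the cycle 1 → 1 with weight 1 and length 1. So λ(A) = 1/1 = 1.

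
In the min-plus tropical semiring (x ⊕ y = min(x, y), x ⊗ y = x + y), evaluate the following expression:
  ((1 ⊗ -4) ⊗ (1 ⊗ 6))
((1 ⊗ -4) ⊗ (1 ⊗ 6)) = 4

Expand innermost to outermost. Recall ⊕ takes the minimum of its arguments and ⊗ takes their sum. Working out the expression ((1 ⊗ -4) ⊗ (1 ⊗ 6)) gives 4.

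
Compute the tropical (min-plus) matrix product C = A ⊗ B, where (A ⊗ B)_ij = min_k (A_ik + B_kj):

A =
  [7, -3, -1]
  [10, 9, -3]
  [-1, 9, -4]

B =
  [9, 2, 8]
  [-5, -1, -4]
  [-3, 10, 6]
A ⊗ B =
  [-8, -4, -7]
  [-6, 7, 3]
  [-7, 1, 2]

Apply the min-plus product entry-by-entry:
  C[0][0] = min over k of (A[0][0] + B[0][0] = 7 + 9 = 16, A[0][1] + B[1][0] = -3 + -5 = -8, A[0][2] + B[2][0] = -1 + -3 = -4) = -8 (attained at k = 1)
  C[0][1] = min over k of (A[0][0] + B[0][1] = 7 + 2 = 9, A[0][1] + B[1][1] = -3 + -1 = -4, A[0][2] + B[2][1] = -1 + 10 = 9) = -4 (attained at k = 1)
  C[0][2] = min over k of (A[0][0] + B[0][2] = 7 + 8 = 15, A[0][1] + B[1][2] = -3 + -4 = -7, A[0][2] + B[2][2] = -1 + 6 = 5) = -7 (attained at k = 1)
  C[1][0] = min over k of (A[1][0] + B[0][0] = 10 + 9 = 19, A[1][1] + B[1][0] = 9 + -5 = 4, A[1][2] + B[2][0] = -3 + -3 = -6) = -6 (attained at k = 2)
  C[1][1] = min over k of (A[1][0] + B[0][1] = 10 + 2 = 12, A[1][1] + B[1][1] = 9 + -1 = 8, A[1][2] + B[2][1] = -3 + 10 = 7) = 7 (attained at k = 2)
  C[1][2] = min over k of (A[1][0] + B[0][2] = 10 + 8 = 18, A[1][1] + B[1][2] = 9 + -4 = 5, A[1][2] + B[2][2] = -3 + 6 = 3) = 3 (attained at k = 2)
  C[2][0] = min over k of (A[2][0] + B[0][0] = -1 + 9 = 8, A[2][1] + B[1][0] = 9 + -5 = 4, A[2][2] + B[2][0] = -4 + -3 = -7) = -7 (attained at k = 2)
  C[2][1] = min over k of (A[2][0] + B[0][1] = -1 + 2 = 1, A[2][1] + B[1][1] = 9 + -1 = 8, A[2][2] + B[2][1] = -4 + 10 = 6) = 1 (attained at k = 0)
  C[2][2] = min over k of (A[2][0] + B[0][2] = -1 + 8 = 7, A[2][1] + B[1][2] = 9 + -4 = 5, A[2][2] + B[2][2] = -4 + 6 = 2) = 2 (attained at k = 2)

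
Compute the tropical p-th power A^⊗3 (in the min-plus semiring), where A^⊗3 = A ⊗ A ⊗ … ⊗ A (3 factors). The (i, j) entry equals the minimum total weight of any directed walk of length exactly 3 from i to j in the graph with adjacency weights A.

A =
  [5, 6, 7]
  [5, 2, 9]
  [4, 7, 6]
A^⊗3 =
  [13, 10, 17]
  [9, 6, 13]
  [14, 11, 16]

Each entry (A^⊗3)_ij equals the minimum over all length-3 walks i = v_0 → v_1 → … → v_3 = j of Σ_t A[v_t][v_{t+1}]. For example, for (i, j) = (0, 2) we minimise over 9 possible intermediate vertex sequences; the minimum is 17, attained along the walk 0 → 0 → 0 → 2.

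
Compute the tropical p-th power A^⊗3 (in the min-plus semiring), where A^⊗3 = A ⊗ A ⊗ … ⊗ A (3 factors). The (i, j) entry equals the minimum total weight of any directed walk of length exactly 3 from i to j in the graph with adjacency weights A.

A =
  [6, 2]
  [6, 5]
A^⊗3 =
  [13, 10]
  [14, 13]

Each entry (A^⊗3)_ij equals the minimum over all length-3 walks i = v_0 → v_1 → … → v_3 = j of Σ_t A[v_t][v_{t+1}]. For example, for (i, j) = (0, 1) we minimise over 4 possible intermediate vertex sequences; the minimum is 10, attained along the walk 0 → 1 → 0 → 1.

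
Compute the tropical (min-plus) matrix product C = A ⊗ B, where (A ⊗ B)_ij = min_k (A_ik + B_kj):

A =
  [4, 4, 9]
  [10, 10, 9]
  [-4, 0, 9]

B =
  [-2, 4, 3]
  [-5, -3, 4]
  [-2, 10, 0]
A ⊗ B =
  [-1, 1, 7]
  [5, 7, 9]
  [-6, -3, -1]

Apply the min-plus product entry-by-entry:
  C[0][0] = min over k of (A[0][0] + B[0][0] = 4 + -2 = 2, A[0][1] + B[1][0] = 4 + -5 = -1, A[0][2] + B[2][0] = 9 + -2 = 7) = -1 (attained at k = 1)
  C[0][1] = min over k of (A[0][0] + B[0][1] = 4 + 4 = 8, A[0][1] + B[1][1] = 4 + -3 = 1, A[0][2] + B[2][1] = 9 + 10 = 19) = 1 (attained at k = 1)
  C[0][2] = min over k of (A[0][0] + B[0][2] = 4 + 3 = 7, A[0][1] + B[1][2] = 4 + 4 = 8, A[0][2] + B[2][2] = 9 + 0 = 9) = 7 (attained at k = 0)
  C[1][0] = min over k of (A[1][0] + B[0][0] = 10 + -2 = 8, A[1][1] + B[1][0] = 10 + -5 = 5, A[1][2] + B[2][0] = 9 + -2 = 7) = 5 (attained at k = 1)
  C[1][1] = min over k of (A[1][0] + B[0][1] = 10 + 4 = 14, A[1][1] + B[1][1] = 10 + -3 = 7, A[1][2] + B[2][1] = 9 + 10 = 19) = 7 (attained at k = 1)
  C[1][2] = min over k of (A[1][0] + B[0][2] = 10 + 3 = 13, A[1][1] + B[1][2] = 10 + 4 = 14, A[1][2] + B[2][2] = 9 + 0 = 9) = 9 (attained at k = 2)
  C[2][0] = min over k of (A[2][0] + B[0][0] = -4 + -2 = -6, A[2][1] + B[1][0] = 0 + -5 = -5, A[2][2] + B[2][0] = 9 + -2 = 7) = -6 (attained at k = 0)
  C[2][1] = min over k of (A[2][0] + B[0][1] = -4 + 4 = 0, A[2][1] + B[1][1] = 0 + -3 = -3, A[2][2] + B[2][1] = 9 + 10 = 19) = -3 (attained at k = 1)
  C[2][2] = min over k of (A[2][0] + B[0][2] = -4 + 3 = -1, A[2][1] + B[1][2] = 0 + 4 = 4, A[2][2] + B[2][2] = 9 + 0 = 9) = -1 (attained at k = 0)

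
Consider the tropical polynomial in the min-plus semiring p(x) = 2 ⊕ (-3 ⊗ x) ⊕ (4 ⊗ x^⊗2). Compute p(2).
p(2) = -1

A tropical monomial a ⊗ x^⊗i evaluates to a + i · x. Evaluating each term at x = 2:
  Term 0 contributes 2 + 0 · 2 = 2
  Term 1 contributes -3 + 1 · 2 = -1
  Term 2 contributes 4 + 2 · 2 = 8
p(2) = ⊕ of these = min[2, -1, 8] = -1.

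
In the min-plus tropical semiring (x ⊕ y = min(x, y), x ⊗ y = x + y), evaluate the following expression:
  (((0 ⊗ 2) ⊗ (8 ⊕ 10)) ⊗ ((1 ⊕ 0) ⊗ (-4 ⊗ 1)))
(((0 ⊗ 2) ⊗ (8 ⊕ 10)) ⊗ ((1 ⊕ 0) ⊗ (-4 ⊗ 1))) = 7

Expand innermost to outermost. Recall ⊕ takes the minimum of its arguments and ⊗ takes their sum. Working out the expression (((0 ⊗ 2) ⊗ (8 ⊕ 10)) ⊗ ((1 ⊕ 0) ⊗ (-4 ⊗ 1))) gives 7.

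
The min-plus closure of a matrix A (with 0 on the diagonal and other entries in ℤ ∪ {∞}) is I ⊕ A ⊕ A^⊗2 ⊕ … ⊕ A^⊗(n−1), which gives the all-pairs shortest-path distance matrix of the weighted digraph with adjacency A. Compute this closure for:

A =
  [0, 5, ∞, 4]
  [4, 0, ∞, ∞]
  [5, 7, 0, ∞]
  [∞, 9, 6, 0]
Closure =
  [0, 5, 10, 4]
  [4, 0, 14, 8]
  [5, 7, 0, 9]
  [11, 9, 6, 0]

This is the Floyd-Warshall all-pairs shortest-path computation. For each intermediate vertex k = 0, 1, …, 3, update dist[i][j] ← min(dist[i][j], dist[i][k] + dist[k][j]). The final matrix gives, for each (i, j), the minimum total weight of any directed path from i to j (possibly empty when i = j).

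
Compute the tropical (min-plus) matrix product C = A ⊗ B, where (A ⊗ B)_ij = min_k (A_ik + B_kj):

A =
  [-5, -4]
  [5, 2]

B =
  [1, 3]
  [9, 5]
A ⊗ B =
  [-4, -2]
  [6, 7]

Apply the min-plus product entry-by-entry:
  C[0][0] = min over k of (A[0][0] + B[0][0] = -5 + 1 = -4, A[0][1] + B[1][0] = -4 + 9 = 5) = -4 (attained at k = 0)
  C[0][1] = min over k of (A[0][0] + B[0][1] = -5 + 3 = -2, A[0][1] + B[1][1] = -4 + 5 = 1) = -2 (attained at k = 0)
  C[1][0] = min over k of (A[1][0] + B[0][0] = 5 + 1 = 6, A[1][1] + B[1][0] = 2 + 9 = 11) = 6 (attained at k = 0)
  C[1][1] = min over k of (A[1][0] + B[0][1] = 5 + 3 = 8, A[1][1] + B[1][1] = 2 + 5 = 7) = 7 (attained at k = 1)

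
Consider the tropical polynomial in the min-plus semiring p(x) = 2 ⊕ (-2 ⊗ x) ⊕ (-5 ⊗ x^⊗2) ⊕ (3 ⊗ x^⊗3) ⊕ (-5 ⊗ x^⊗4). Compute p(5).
p(5) = 2

A tropical monomial a ⊗ x^⊗i evaluates to a + i · x. Evaluating each term at x = 5:
  Term 0 contributes 2 + 0 · 5 = 2
  Term 1 contributes -2 + 1 · 5 = 3
  Term 2 contributes -5 + 2 · 5 = 5
  Term 3 contributes 3 + 3 · 5 = 18
  Term 4 contributes -5 + 4 · 5 = 15
p(5) = ⊕ of these = min[2, 3, 5, 18, 15] = 2.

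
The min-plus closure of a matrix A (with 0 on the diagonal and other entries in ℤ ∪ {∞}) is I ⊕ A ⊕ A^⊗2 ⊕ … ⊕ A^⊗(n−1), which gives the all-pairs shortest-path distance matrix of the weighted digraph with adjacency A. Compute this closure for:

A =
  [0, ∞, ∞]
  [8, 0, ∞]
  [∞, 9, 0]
Closure =
  [0, ∞, ∞]
  [8, 0, ∞]
  [17, 9, 0]

This is the Floyd-Warshall all-pairs shortest-path computation. For each intermediate vertex k = 0, 1, …, 2, update dist[i][j] ← min(dist[i][j], dist[i][k] + dist[k][j]). The final matrix gives, for each (i, j), the minimum total weight of any directed path from i to j (possibly empty when i = j).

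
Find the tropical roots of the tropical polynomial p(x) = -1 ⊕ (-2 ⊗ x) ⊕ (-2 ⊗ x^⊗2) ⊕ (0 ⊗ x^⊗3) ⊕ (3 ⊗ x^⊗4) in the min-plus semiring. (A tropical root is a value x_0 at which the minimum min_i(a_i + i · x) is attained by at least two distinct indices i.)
Roots: {-3, -2, 0, 1}

Each tropical root is a break point of the lower envelope of the lines y = a_i + i · x (there are 5 lines, with slopes 0, 1, ..., 4). Only the lines that attain the minimum somewhere contribute to roots; other lines are dominated. Here the surviving (envelope) indices are i = 4, i = 3, i = 2, i = 1, i = 0.
Intersections between consecutive envelope lines give the roots: for adjacent envelope indices i < j the intersection is x = (a_i − a_j) / (j − i). Reading off the sorted break points: {-3, -2, 0, 1}.
Verification: at each break x_0, at least two indices attain the minimum of min_i(a_i + i · x_0).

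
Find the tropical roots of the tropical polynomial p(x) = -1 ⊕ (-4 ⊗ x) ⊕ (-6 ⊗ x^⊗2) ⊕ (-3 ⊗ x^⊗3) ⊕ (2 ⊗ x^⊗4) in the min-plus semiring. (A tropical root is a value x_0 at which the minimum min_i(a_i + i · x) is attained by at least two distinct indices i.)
Roots: {-5, -3, 2, 3}

Each tropical root is a break point of the lower envelope of the lines y = a_i + i · x (there are 5 lines, with slopes 0, 1, ..., 4). Only the lines that attain the minimum somewhere contribute to roots; other lines are dominated. Here the surviving (envelope) indices are i = 4, i = 3, i = 2, i = 1, i = 0.
Intersections between consecutive envelope lines give the roots: for adjacent envelope indices i < j the intersection is x = (a_i − a_j) / (j − i). Reading off the sorted break points: {-5, -3, 2, 3}.
Verification: at each break x_0, at least two indices attain the minimum of min_i(a_i + i · x_0).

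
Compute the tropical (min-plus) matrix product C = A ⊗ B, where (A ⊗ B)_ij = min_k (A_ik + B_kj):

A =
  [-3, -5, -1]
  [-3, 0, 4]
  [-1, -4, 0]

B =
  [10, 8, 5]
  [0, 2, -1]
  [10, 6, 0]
A ⊗ B =
  [-5, -3, -6]
  [0, 2, -1]
  [-4, -2, -5]

Apply the min-plus product entry-by-entry:
  C[0][0] = min over k of (A[0][0] + B[0][0] = -3 + 10 = 7, A[0][1] + B[1][0] = -5 + 0 = -5, A[0][2] + B[2][0] = -1 + 10 = 9) = -5 (attained at k = 1)
  C[0][1] = min over k of (A[0][0] + B[0][1] = -3 + 8 = 5, A[0][1] + B[1][1] = -5 + 2 = -3, A[0][2] + B[2][1] = -1 + 6 = 5) = -3 (attained at k = 1)
  C[0][2] = min over k of (A[0][0] + B[0][2] = -3 + 5 = 2, A[0][1] + B[1][2] = -5 + -1 = -6, A[0][2] + B[2][2] = -1 + 0 = -1) = -6 (attained at k = 1)
  C[1][0] = min over k of (A[1][0] + B[0][0] = -3 + 10 = 7, A[1][1] + B[1][0] = 0 + 0 = 0, A[1][2] + B[2][0] = 4 + 10 = 14) = 0 (attained at k = 1)
  C[1][1] = min over k of (A[1][0] + B[0][1] = -3 + 8 = 5, A[1][1] + B[1][1] = 0 + 2 = 2, A[1][2] + B[2][1] = 4 + 6 = 10) = 2 (attained at k = 1)
  C[1][2] = min over k of (A[1][0] + B[0][2] = -3 + 5 = 2, A[1][1] + B[1][2] = 0 + -1 = -1, A[1][2] + B[2][2] = 4 + 0 = 4) = -1 (attained at k = 1)
  C[2][0] = min over k of (A[2][0] + B[0][0] = -1 + 10 = 9, A[2][1] + B[1][0] = -4 + 0 = -4, A[2][2] + B[2][0] = 0 + 10 = 10) = -4 (attained at k = 1)
  C[2][1] = min over k of (A[2][0] + B[0][1] = -1 + 8 = 7, A[2][1] + B[1][1] = -4 + 2 = -2, A[2][2] + B[2][1] = 0 + 6 = 6) = -2 (attained at k = 1)
  C[2][2] = min over k of (A[2][0] + B[0][2] = -1 + 5 = 4, A[2][1] + B[1][2] = -4 + -1 = -5, A[2][2] + B[2][2] = 0 + 0 = 0) = -5 (attained at k = 1)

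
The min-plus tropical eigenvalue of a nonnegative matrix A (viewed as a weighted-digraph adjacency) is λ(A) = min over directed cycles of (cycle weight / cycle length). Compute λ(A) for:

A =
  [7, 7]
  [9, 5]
λ(A) = 5

Enumerate directed cycles and compute their means (weight / length). Sample:
  cycle 0 → 0: weight = 7, length = 1, mean = 7/1 ≈ 7.000
  cycle 1 → 1: weight = 5, length = 1, mean = 5/1 ≈ 5.000
  cycle 0 → 1 → 0: weight = 16, length = 2, mean = 16/2 ≈ 8.000
  cycle 1 → 0 → 1: weight = 16, length = 2, mean = 16/2 ≈ 8.000
Minimum mean = 5.000, attained e.g. along the cycle 1 → 1 with weight 5 and length 1. So λ(A) = 5/1 = 5.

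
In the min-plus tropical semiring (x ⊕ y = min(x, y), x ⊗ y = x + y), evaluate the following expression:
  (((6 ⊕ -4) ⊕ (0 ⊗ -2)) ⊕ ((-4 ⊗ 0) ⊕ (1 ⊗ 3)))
(((6 ⊕ -4) ⊕ (0 ⊗ -2)) ⊕ ((-4 ⊗ 0) ⊕ (1 ⊗ 3))) = -4

Expand innermost to outermost. Recall ⊕ takes the minimum of its arguments and ⊗ takes their sum. Working out the expression (((6 ⊕ -4) ⊕ (0 ⊗ -2)) ⊕ ((-4 ⊗ 0) ⊕ (1 ⊗ 3))) gives -4.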